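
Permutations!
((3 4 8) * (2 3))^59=((2 3 4 8))^59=(2 8 4 3)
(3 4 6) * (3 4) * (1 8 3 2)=[0, 8, 1, 2, 6, 5, 4, 7, 3]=(1 8 3 2)(4 6)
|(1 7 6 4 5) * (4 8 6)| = |(1 7 4 5)(6 8)| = 4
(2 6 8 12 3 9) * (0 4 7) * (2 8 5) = (0 4 7)(2 6 5)(3 9 8 12) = [4, 1, 6, 9, 7, 2, 5, 0, 12, 8, 10, 11, 3]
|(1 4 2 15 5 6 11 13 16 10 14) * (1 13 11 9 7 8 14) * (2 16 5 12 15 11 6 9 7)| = |(1 4 16 10)(2 11 6 7 8 14 13 5 9)(12 15)| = 36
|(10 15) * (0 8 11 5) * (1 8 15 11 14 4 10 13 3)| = 11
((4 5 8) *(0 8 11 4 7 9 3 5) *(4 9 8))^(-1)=((0 4)(3 5 11 9)(7 8))^(-1)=(0 4)(3 9 11 5)(7 8)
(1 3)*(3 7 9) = (1 7 9 3) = [0, 7, 2, 1, 4, 5, 6, 9, 8, 3]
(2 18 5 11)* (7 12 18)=[0, 1, 7, 3, 4, 11, 6, 12, 8, 9, 10, 2, 18, 13, 14, 15, 16, 17, 5]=(2 7 12 18 5 11)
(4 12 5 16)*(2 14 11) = (2 14 11)(4 12 5 16) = [0, 1, 14, 3, 12, 16, 6, 7, 8, 9, 10, 2, 5, 13, 11, 15, 4]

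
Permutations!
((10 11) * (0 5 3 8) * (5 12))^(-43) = (0 5 8 12 3)(10 11)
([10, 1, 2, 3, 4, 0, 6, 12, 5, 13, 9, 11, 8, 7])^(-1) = [5, 1, 2, 3, 4, 8, 6, 13, 12, 10, 0, 11, 7, 9]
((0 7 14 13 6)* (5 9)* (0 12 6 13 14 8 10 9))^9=(14)(0 10)(5 8)(6 12)(7 9)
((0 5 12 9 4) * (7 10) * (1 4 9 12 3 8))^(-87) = (12)(0 8)(1 5)(3 4)(7 10)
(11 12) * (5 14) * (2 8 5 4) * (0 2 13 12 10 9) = [2, 1, 8, 3, 13, 14, 6, 7, 5, 0, 9, 10, 11, 12, 4] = (0 2 8 5 14 4 13 12 11 10 9)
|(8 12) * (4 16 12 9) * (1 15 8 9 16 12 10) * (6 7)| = |(1 15 8 16 10)(4 12 9)(6 7)| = 30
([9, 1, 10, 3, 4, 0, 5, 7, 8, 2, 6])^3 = (0 10)(2 5)(6 9)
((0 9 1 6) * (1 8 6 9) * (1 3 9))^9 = ((0 3 9 8 6))^9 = (0 6 8 9 3)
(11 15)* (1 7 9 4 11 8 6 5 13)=(1 7 9 4 11 15 8 6 5 13)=[0, 7, 2, 3, 11, 13, 5, 9, 6, 4, 10, 15, 12, 1, 14, 8]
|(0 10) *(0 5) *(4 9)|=6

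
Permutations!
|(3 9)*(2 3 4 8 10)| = |(2 3 9 4 8 10)| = 6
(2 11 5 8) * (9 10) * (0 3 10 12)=[3, 1, 11, 10, 4, 8, 6, 7, 2, 12, 9, 5, 0]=(0 3 10 9 12)(2 11 5 8)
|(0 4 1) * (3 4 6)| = |(0 6 3 4 1)| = 5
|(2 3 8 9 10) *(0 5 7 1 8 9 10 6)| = 10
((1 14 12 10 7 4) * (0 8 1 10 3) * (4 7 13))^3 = (0 14)(1 3)(8 12)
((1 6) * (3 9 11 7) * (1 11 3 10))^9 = (1 10 7 11 6)(3 9)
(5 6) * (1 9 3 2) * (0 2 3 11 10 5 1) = (0 2)(1 9 11 10 5 6) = [2, 9, 0, 3, 4, 6, 1, 7, 8, 11, 5, 10]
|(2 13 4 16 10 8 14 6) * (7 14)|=9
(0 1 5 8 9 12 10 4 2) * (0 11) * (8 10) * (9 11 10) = (0 1 5 9 12 8 11)(2 10 4) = [1, 5, 10, 3, 2, 9, 6, 7, 11, 12, 4, 0, 8]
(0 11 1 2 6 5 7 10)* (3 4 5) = [11, 2, 6, 4, 5, 7, 3, 10, 8, 9, 0, 1] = (0 11 1 2 6 3 4 5 7 10)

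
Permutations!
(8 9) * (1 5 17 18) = (1 5 17 18)(8 9) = [0, 5, 2, 3, 4, 17, 6, 7, 9, 8, 10, 11, 12, 13, 14, 15, 16, 18, 1]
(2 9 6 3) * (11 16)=[0, 1, 9, 2, 4, 5, 3, 7, 8, 6, 10, 16, 12, 13, 14, 15, 11]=(2 9 6 3)(11 16)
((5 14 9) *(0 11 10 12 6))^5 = (5 9 14)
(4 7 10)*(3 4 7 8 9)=[0, 1, 2, 4, 8, 5, 6, 10, 9, 3, 7]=(3 4 8 9)(7 10)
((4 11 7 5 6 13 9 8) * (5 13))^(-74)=((4 11 7 13 9 8)(5 6))^(-74)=(4 9 7)(8 13 11)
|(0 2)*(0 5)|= 3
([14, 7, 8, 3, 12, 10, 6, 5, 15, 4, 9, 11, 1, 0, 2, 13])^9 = [8, 5, 13, 3, 1, 9, 6, 10, 0, 12, 4, 11, 7, 2, 15, 14]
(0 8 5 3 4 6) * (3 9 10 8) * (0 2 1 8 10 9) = (10)(0 3 4 6 2 1 8 5) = [3, 8, 1, 4, 6, 0, 2, 7, 5, 9, 10]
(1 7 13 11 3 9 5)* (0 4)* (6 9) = (0 4)(1 7 13 11 3 6 9 5) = [4, 7, 2, 6, 0, 1, 9, 13, 8, 5, 10, 3, 12, 11]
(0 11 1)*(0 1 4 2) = (0 11 4 2) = [11, 1, 0, 3, 2, 5, 6, 7, 8, 9, 10, 4]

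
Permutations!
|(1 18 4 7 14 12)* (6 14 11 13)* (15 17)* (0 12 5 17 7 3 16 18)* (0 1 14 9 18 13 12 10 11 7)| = |(0 10 11 12 14 5 17 15)(3 16 13 6 9 18 4)| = 56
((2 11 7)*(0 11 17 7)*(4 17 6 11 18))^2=((0 18 4 17 7 2 6 11))^2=(0 4 7 6)(2 11 18 17)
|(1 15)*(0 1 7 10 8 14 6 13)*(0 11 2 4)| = |(0 1 15 7 10 8 14 6 13 11 2 4)| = 12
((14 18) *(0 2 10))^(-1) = ((0 2 10)(14 18))^(-1) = (0 10 2)(14 18)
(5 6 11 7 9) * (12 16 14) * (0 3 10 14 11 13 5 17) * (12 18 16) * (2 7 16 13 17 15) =(0 3 10 14 18 13 5 6 17)(2 7 9 15)(11 16) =[3, 1, 7, 10, 4, 6, 17, 9, 8, 15, 14, 16, 12, 5, 18, 2, 11, 0, 13]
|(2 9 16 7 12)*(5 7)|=|(2 9 16 5 7 12)|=6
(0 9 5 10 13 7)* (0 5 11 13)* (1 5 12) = (0 9 11 13 7 12 1 5 10) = [9, 5, 2, 3, 4, 10, 6, 12, 8, 11, 0, 13, 1, 7]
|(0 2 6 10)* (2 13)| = |(0 13 2 6 10)| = 5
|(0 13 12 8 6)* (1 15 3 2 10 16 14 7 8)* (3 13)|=|(0 3 2 10 16 14 7 8 6)(1 15 13 12)|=36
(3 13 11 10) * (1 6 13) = (1 6 13 11 10 3) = [0, 6, 2, 1, 4, 5, 13, 7, 8, 9, 3, 10, 12, 11]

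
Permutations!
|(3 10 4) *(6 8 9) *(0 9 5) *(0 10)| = 8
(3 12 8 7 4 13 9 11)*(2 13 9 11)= (2 13 11 3 12 8 7 4 9)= [0, 1, 13, 12, 9, 5, 6, 4, 7, 2, 10, 3, 8, 11]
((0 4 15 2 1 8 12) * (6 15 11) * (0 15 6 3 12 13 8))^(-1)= (0 1 2 15 12 3 11 4)(8 13)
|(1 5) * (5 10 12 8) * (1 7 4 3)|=8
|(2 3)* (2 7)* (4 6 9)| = 3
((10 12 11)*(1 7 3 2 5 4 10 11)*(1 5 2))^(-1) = (1 3 7)(4 5 12 10)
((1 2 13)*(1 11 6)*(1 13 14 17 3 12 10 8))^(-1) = (1 8 10 12 3 17 14 2)(6 11 13)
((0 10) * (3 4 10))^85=(0 3 4 10)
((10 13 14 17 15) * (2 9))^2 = ((2 9)(10 13 14 17 15))^2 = (10 14 15 13 17)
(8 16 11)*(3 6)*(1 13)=(1 13)(3 6)(8 16 11)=[0, 13, 2, 6, 4, 5, 3, 7, 16, 9, 10, 8, 12, 1, 14, 15, 11]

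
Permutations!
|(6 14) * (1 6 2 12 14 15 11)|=|(1 6 15 11)(2 12 14)|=12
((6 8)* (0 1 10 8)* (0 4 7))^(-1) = (0 7 4 6 8 10 1)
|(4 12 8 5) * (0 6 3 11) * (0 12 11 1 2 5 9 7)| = 12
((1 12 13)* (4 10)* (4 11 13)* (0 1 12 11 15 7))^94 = ((0 1 11 13 12 4 10 15 7))^94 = (0 12 7 13 15 11 10 1 4)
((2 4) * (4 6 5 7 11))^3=((2 6 5 7 11 4))^3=(2 7)(4 5)(6 11)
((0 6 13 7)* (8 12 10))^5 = ((0 6 13 7)(8 12 10))^5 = (0 6 13 7)(8 10 12)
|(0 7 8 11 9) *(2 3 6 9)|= 8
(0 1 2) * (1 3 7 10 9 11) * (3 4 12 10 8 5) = [4, 2, 0, 7, 12, 3, 6, 8, 5, 11, 9, 1, 10] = (0 4 12 10 9 11 1 2)(3 7 8 5)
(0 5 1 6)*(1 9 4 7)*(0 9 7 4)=[5, 6, 2, 3, 4, 7, 9, 1, 8, 0]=(0 5 7 1 6 9)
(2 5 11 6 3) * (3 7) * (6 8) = [0, 1, 5, 2, 4, 11, 7, 3, 6, 9, 10, 8] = (2 5 11 8 6 7 3)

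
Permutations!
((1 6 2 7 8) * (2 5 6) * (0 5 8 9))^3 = (0 8 7 5 1 9 6 2)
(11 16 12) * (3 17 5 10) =[0, 1, 2, 17, 4, 10, 6, 7, 8, 9, 3, 16, 11, 13, 14, 15, 12, 5] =(3 17 5 10)(11 16 12)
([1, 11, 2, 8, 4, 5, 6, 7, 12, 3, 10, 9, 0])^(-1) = (0 12 8 3 9 11 1)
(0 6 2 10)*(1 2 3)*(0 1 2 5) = (0 6 3 2 10 1 5) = [6, 5, 10, 2, 4, 0, 3, 7, 8, 9, 1]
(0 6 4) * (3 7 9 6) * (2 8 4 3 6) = (0 6 3 7 9 2 8 4) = [6, 1, 8, 7, 0, 5, 3, 9, 4, 2]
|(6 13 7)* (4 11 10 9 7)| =|(4 11 10 9 7 6 13)| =7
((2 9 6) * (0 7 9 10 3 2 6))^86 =(0 9 7)(2 3 10)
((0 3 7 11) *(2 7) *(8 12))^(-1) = (0 11 7 2 3)(8 12)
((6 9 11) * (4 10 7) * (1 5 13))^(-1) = ((1 5 13)(4 10 7)(6 9 11))^(-1) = (1 13 5)(4 7 10)(6 11 9)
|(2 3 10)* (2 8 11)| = 5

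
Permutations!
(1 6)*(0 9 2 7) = (0 9 2 7)(1 6) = [9, 6, 7, 3, 4, 5, 1, 0, 8, 2]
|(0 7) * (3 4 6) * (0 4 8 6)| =3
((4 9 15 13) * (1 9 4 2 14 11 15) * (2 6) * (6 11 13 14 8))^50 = (2 6 8)(11 14)(13 15)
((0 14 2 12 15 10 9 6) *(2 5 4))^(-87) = (0 4 15 6 5 12 9 14 2 10)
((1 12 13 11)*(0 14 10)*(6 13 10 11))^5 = (0 10 12 1 11 14)(6 13) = ((0 14 11 1 12 10)(6 13))^5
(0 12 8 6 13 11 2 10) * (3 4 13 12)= (0 3 4 13 11 2 10)(6 12 8)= [3, 1, 10, 4, 13, 5, 12, 7, 6, 9, 0, 2, 8, 11]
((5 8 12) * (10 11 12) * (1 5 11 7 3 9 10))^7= (1 5 8)(3 7 10 9)(11 12)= ((1 5 8)(3 9 10 7)(11 12))^7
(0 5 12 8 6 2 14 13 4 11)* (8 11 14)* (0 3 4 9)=[5, 1, 8, 4, 14, 12, 2, 7, 6, 0, 10, 3, 11, 9, 13]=(0 5 12 11 3 4 14 13 9)(2 8 6)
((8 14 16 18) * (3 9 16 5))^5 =(3 14 18 9 5 8 16)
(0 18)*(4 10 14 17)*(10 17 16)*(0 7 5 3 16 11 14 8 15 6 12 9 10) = [18, 1, 2, 16, 17, 3, 12, 5, 15, 10, 8, 14, 9, 13, 11, 6, 0, 4, 7] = (0 18 7 5 3 16)(4 17)(6 12 9 10 8 15)(11 14)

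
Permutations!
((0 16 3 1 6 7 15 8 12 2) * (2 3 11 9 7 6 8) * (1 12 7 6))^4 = (0 6 15 11 8)(1 2 9 7 16)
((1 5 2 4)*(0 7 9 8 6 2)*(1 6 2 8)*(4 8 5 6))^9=((0 7 9 1 6 5)(2 8))^9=(0 1)(2 8)(5 9)(6 7)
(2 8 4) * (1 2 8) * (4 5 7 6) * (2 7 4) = (1 7 6 2)(4 8 5) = [0, 7, 1, 3, 8, 4, 2, 6, 5]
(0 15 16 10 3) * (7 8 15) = (0 7 8 15 16 10 3) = [7, 1, 2, 0, 4, 5, 6, 8, 15, 9, 3, 11, 12, 13, 14, 16, 10]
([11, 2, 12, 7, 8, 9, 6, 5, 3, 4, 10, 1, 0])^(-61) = [12, 11, 1, 8, 9, 7, 6, 3, 4, 5, 10, 0, 2]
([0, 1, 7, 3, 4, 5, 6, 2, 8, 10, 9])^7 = (2 7)(9 10)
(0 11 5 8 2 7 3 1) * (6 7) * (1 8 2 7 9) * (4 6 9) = [11, 0, 9, 8, 6, 2, 4, 3, 7, 1, 10, 5] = (0 11 5 2 9 1)(3 8 7)(4 6)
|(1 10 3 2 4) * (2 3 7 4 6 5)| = 12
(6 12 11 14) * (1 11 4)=[0, 11, 2, 3, 1, 5, 12, 7, 8, 9, 10, 14, 4, 13, 6]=(1 11 14 6 12 4)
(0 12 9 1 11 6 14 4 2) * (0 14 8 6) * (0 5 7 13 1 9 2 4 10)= [12, 11, 14, 3, 4, 7, 8, 13, 6, 9, 0, 5, 2, 1, 10]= (0 12 2 14 10)(1 11 5 7 13)(6 8)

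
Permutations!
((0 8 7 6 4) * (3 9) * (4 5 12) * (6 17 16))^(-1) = ((0 8 7 17 16 6 5 12 4)(3 9))^(-1) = (0 4 12 5 6 16 17 7 8)(3 9)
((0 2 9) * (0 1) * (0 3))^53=(0 1 2 3 9)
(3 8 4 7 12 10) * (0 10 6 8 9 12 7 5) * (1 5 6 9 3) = (0 10 1 5)(4 6 8)(9 12) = [10, 5, 2, 3, 6, 0, 8, 7, 4, 12, 1, 11, 9]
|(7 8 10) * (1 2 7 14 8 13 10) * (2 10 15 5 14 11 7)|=|(1 10 11 7 13 15 5 14 8)|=9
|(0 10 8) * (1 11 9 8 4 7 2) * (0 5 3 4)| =18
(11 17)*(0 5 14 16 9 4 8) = (0 5 14 16 9 4 8)(11 17) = [5, 1, 2, 3, 8, 14, 6, 7, 0, 4, 10, 17, 12, 13, 16, 15, 9, 11]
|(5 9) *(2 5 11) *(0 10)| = 4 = |(0 10)(2 5 9 11)|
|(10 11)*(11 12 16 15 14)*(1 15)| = 7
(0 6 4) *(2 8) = (0 6 4)(2 8) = [6, 1, 8, 3, 0, 5, 4, 7, 2]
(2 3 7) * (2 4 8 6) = (2 3 7 4 8 6) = [0, 1, 3, 7, 8, 5, 2, 4, 6]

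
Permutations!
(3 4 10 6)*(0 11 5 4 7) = [11, 1, 2, 7, 10, 4, 3, 0, 8, 9, 6, 5] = (0 11 5 4 10 6 3 7)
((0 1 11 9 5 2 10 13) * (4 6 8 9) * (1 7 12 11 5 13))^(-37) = (0 13 9 8 6 4 11 12 7)(1 10 2 5)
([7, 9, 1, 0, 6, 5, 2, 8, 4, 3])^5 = [2, 8, 7, 6, 3, 5, 0, 1, 9, 4]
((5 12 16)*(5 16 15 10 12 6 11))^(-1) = (16)(5 11 6)(10 15 12)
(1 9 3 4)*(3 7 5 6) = (1 9 7 5 6 3 4) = [0, 9, 2, 4, 1, 6, 3, 5, 8, 7]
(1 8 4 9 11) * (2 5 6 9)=(1 8 4 2 5 6 9 11)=[0, 8, 5, 3, 2, 6, 9, 7, 4, 11, 10, 1]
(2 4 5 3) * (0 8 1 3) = (0 8 1 3 2 4 5) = [8, 3, 4, 2, 5, 0, 6, 7, 1]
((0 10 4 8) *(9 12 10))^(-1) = ((0 9 12 10 4 8))^(-1) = (0 8 4 10 12 9)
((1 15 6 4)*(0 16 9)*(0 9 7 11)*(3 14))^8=(16)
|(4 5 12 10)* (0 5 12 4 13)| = 6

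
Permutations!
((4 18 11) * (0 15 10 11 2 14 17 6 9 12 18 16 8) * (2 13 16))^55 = (0 12 2)(4 8 9)(6 11 16)(10 13 17)(14 15 18)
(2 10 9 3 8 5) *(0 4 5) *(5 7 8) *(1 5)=(0 4 7 8)(1 5 2 10 9 3)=[4, 5, 10, 1, 7, 2, 6, 8, 0, 3, 9]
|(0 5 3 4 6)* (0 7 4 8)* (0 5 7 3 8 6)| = |(0 7 4)(3 6)(5 8)| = 6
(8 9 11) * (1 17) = (1 17)(8 9 11) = [0, 17, 2, 3, 4, 5, 6, 7, 9, 11, 10, 8, 12, 13, 14, 15, 16, 1]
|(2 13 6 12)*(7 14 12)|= |(2 13 6 7 14 12)|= 6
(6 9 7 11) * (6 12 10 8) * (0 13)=[13, 1, 2, 3, 4, 5, 9, 11, 6, 7, 8, 12, 10, 0]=(0 13)(6 9 7 11 12 10 8)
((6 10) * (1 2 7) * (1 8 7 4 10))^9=(1 6 10 4 2)(7 8)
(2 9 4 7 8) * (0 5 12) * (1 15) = (0 5 12)(1 15)(2 9 4 7 8) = [5, 15, 9, 3, 7, 12, 6, 8, 2, 4, 10, 11, 0, 13, 14, 1]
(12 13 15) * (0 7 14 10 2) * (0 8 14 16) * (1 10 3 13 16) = [7, 10, 8, 13, 4, 5, 6, 1, 14, 9, 2, 11, 16, 15, 3, 12, 0] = (0 7 1 10 2 8 14 3 13 15 12 16)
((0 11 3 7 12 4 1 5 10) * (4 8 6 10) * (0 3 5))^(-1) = ((0 11 5 4 1)(3 7 12 8 6 10))^(-1) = (0 1 4 5 11)(3 10 6 8 12 7)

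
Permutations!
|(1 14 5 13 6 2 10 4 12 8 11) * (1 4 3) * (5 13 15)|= 28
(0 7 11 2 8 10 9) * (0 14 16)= (0 7 11 2 8 10 9 14 16)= [7, 1, 8, 3, 4, 5, 6, 11, 10, 14, 9, 2, 12, 13, 16, 15, 0]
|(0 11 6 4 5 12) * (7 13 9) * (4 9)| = 9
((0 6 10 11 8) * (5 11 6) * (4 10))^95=((0 5 11 8)(4 10 6))^95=(0 8 11 5)(4 6 10)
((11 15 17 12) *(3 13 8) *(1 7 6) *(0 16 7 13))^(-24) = (17)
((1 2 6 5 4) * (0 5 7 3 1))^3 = ((0 5 4)(1 2 6 7 3))^3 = (1 7 2 3 6)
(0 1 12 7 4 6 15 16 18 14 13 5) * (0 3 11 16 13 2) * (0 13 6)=[1, 12, 13, 11, 0, 3, 15, 4, 8, 9, 10, 16, 7, 5, 2, 6, 18, 17, 14]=(0 1 12 7 4)(2 13 5 3 11 16 18 14)(6 15)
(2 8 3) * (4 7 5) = (2 8 3)(4 7 5) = [0, 1, 8, 2, 7, 4, 6, 5, 3]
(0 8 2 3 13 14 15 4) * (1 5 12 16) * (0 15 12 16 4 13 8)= (1 5 16)(2 3 8)(4 15 13 14 12)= [0, 5, 3, 8, 15, 16, 6, 7, 2, 9, 10, 11, 4, 14, 12, 13, 1]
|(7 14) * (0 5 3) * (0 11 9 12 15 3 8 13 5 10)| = |(0 10)(3 11 9 12 15)(5 8 13)(7 14)| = 30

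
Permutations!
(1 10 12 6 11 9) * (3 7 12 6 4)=(1 10 6 11 9)(3 7 12 4)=[0, 10, 2, 7, 3, 5, 11, 12, 8, 1, 6, 9, 4]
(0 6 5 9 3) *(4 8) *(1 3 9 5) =[6, 3, 2, 0, 8, 5, 1, 7, 4, 9] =(9)(0 6 1 3)(4 8)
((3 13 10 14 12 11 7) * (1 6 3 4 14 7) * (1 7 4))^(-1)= (1 7 11 12 14 4 10 13 3 6)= ((1 6 3 13 10 4 14 12 11 7))^(-1)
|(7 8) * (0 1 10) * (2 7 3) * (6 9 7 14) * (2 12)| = |(0 1 10)(2 14 6 9 7 8 3 12)| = 24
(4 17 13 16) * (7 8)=(4 17 13 16)(7 8)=[0, 1, 2, 3, 17, 5, 6, 8, 7, 9, 10, 11, 12, 16, 14, 15, 4, 13]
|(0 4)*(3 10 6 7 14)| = |(0 4)(3 10 6 7 14)| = 10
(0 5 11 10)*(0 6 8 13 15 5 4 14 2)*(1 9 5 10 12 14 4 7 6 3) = (0 7 6 8 13 15 10 3 1 9 5 11 12 14 2) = [7, 9, 0, 1, 4, 11, 8, 6, 13, 5, 3, 12, 14, 15, 2, 10]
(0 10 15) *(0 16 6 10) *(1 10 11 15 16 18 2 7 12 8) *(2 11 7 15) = (1 10 16 6 7 12 8)(2 15 18 11) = [0, 10, 15, 3, 4, 5, 7, 12, 1, 9, 16, 2, 8, 13, 14, 18, 6, 17, 11]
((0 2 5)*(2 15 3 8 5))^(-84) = (0 15 3 8 5)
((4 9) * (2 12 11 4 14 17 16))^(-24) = (17)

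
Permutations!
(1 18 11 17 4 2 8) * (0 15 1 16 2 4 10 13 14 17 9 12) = (0 15 1 18 11 9 12)(2 8 16)(10 13 14 17) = [15, 18, 8, 3, 4, 5, 6, 7, 16, 12, 13, 9, 0, 14, 17, 1, 2, 10, 11]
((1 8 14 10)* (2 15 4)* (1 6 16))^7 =(1 8 14 10 6 16)(2 15 4)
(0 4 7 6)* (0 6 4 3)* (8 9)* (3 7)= (0 7 4 3)(8 9)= [7, 1, 2, 0, 3, 5, 6, 4, 9, 8]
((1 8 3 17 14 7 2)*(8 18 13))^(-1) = (1 2 7 14 17 3 8 13 18)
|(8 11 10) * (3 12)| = |(3 12)(8 11 10)| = 6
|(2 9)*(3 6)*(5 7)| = 2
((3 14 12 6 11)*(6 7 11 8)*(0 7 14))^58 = ((0 7 11 3)(6 8)(12 14))^58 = (14)(0 11)(3 7)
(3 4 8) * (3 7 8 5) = [0, 1, 2, 4, 5, 3, 6, 8, 7] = (3 4 5)(7 8)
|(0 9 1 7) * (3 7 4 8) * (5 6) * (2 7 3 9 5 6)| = |(0 5 2 7)(1 4 8 9)| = 4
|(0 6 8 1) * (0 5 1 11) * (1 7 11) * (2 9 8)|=|(0 6 2 9 8 1 5 7 11)|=9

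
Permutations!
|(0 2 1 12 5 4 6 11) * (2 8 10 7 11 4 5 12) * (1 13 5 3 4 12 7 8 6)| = 30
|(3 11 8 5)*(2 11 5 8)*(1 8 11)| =|(1 8 11 2)(3 5)| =4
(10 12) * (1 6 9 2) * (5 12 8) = [0, 6, 1, 3, 4, 12, 9, 7, 5, 2, 8, 11, 10] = (1 6 9 2)(5 12 10 8)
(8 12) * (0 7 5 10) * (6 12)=(0 7 5 10)(6 12 8)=[7, 1, 2, 3, 4, 10, 12, 5, 6, 9, 0, 11, 8]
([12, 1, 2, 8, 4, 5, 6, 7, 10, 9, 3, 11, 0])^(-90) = [0, 1, 2, 3, 4, 5, 6, 7, 8, 9, 10, 11, 12]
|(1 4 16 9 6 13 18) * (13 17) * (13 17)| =7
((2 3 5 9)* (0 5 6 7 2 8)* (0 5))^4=(5 9 8)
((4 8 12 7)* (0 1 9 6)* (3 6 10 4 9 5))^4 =((0 1 5 3 6)(4 8 12 7 9 10))^4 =(0 6 3 5 1)(4 9 12)(7 8 10)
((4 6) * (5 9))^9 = ((4 6)(5 9))^9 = (4 6)(5 9)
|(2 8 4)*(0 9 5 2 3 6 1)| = |(0 9 5 2 8 4 3 6 1)| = 9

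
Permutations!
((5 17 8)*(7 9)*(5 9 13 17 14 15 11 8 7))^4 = (5 8 15)(7 13 17)(9 11 14)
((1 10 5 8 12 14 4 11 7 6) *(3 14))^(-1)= (1 6 7 11 4 14 3 12 8 5 10)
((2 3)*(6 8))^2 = ((2 3)(6 8))^2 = (8)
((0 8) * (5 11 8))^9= ((0 5 11 8))^9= (0 5 11 8)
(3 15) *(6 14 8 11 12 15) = [0, 1, 2, 6, 4, 5, 14, 7, 11, 9, 10, 12, 15, 13, 8, 3] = (3 6 14 8 11 12 15)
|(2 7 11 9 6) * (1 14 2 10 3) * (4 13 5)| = |(1 14 2 7 11 9 6 10 3)(4 13 5)| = 9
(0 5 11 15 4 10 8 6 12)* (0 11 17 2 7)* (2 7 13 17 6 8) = (0 5 6 12 11 15 4 10 2 13 17 7) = [5, 1, 13, 3, 10, 6, 12, 0, 8, 9, 2, 15, 11, 17, 14, 4, 16, 7]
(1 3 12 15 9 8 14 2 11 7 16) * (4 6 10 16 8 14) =(1 3 12 15 9 14 2 11 7 8 4 6 10 16) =[0, 3, 11, 12, 6, 5, 10, 8, 4, 14, 16, 7, 15, 13, 2, 9, 1]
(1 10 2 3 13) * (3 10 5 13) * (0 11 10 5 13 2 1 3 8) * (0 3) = [11, 13, 5, 8, 4, 2, 6, 7, 3, 9, 1, 10, 12, 0] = (0 11 10 1 13)(2 5)(3 8)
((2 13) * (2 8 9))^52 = (13)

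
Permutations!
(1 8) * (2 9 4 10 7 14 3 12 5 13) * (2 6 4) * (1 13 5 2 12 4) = (1 8 13 6)(2 9 12)(3 4 10 7 14) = [0, 8, 9, 4, 10, 5, 1, 14, 13, 12, 7, 11, 2, 6, 3]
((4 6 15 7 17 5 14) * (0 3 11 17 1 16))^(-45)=(0 17 4 7)(1 3 5 6)(11 14 15 16)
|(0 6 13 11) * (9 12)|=|(0 6 13 11)(9 12)|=4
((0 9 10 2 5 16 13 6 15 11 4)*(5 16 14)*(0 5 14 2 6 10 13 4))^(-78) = (0 11 15 6 10 13 9)(2 4)(5 16)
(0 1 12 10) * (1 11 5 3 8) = [11, 12, 2, 8, 4, 3, 6, 7, 1, 9, 0, 5, 10] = (0 11 5 3 8 1 12 10)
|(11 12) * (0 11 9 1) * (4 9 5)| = |(0 11 12 5 4 9 1)| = 7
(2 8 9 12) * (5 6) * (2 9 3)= [0, 1, 8, 2, 4, 6, 5, 7, 3, 12, 10, 11, 9]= (2 8 3)(5 6)(9 12)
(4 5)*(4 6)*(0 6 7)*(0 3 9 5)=[6, 1, 2, 9, 0, 7, 4, 3, 8, 5]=(0 6 4)(3 9 5 7)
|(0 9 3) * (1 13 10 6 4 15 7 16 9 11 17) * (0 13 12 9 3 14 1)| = |(0 11 17)(1 12 9 14)(3 13 10 6 4 15 7 16)| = 24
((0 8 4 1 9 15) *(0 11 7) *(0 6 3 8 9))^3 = ((0 9 15 11 7 6 3 8 4 1))^3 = (0 11 3 1 15 6 4 9 7 8)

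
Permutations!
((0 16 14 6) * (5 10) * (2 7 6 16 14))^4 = (0 7 16)(2 14 6)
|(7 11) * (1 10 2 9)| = 4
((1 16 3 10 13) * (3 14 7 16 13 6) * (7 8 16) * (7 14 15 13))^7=(16)(3 10 6)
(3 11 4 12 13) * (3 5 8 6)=(3 11 4 12 13 5 8 6)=[0, 1, 2, 11, 12, 8, 3, 7, 6, 9, 10, 4, 13, 5]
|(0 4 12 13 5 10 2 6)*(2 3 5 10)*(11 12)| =|(0 4 11 12 13 10 3 5 2 6)| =10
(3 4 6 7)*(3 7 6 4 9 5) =(3 9 5) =[0, 1, 2, 9, 4, 3, 6, 7, 8, 5]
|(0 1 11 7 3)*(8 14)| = 10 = |(0 1 11 7 3)(8 14)|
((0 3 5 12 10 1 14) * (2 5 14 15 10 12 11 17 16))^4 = (0 3 14)(1 15 10)(2 16 17 11 5)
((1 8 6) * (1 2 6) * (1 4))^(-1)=(1 4 8)(2 6)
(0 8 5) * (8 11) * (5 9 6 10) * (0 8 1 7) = (0 11 1 7)(5 8 9 6 10) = [11, 7, 2, 3, 4, 8, 10, 0, 9, 6, 5, 1]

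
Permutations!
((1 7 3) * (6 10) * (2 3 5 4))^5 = (1 3 2 4 5 7)(6 10)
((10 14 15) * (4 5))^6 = (15)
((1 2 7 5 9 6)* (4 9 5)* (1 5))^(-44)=(1 6 4 2 5 9 7)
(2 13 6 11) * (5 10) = (2 13 6 11)(5 10) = [0, 1, 13, 3, 4, 10, 11, 7, 8, 9, 5, 2, 12, 6]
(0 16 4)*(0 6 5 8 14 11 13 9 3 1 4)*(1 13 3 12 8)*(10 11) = (0 16)(1 4 6 5)(3 13 9 12 8 14 10 11) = [16, 4, 2, 13, 6, 1, 5, 7, 14, 12, 11, 3, 8, 9, 10, 15, 0]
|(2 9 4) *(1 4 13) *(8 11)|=10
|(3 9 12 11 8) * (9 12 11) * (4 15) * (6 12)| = 6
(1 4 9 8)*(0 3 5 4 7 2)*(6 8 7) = (0 3 5 4 9 7 2)(1 6 8) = [3, 6, 0, 5, 9, 4, 8, 2, 1, 7]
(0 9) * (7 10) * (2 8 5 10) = (0 9)(2 8 5 10 7) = [9, 1, 8, 3, 4, 10, 6, 2, 5, 0, 7]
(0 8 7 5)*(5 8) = (0 5)(7 8) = [5, 1, 2, 3, 4, 0, 6, 8, 7]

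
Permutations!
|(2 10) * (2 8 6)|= 4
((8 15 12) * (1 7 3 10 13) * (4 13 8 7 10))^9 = ((1 10 8 15 12 7 3 4 13))^9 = (15)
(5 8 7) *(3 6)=[0, 1, 2, 6, 4, 8, 3, 5, 7]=(3 6)(5 8 7)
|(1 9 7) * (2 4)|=6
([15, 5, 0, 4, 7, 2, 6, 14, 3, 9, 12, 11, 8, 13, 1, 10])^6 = [4, 12, 3, 2, 0, 8, 6, 15, 5, 9, 14, 11, 1, 13, 10, 7]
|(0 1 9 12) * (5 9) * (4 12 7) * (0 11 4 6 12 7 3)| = |(0 1 5 9 3)(4 7 6 12 11)| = 5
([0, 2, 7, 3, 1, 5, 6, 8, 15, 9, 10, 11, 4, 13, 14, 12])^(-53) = [0, 8, 15, 3, 7, 5, 6, 12, 4, 9, 10, 11, 2, 13, 14, 1]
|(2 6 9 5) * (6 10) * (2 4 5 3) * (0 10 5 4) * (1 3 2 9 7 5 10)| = |(0 1 3 9 2 10 6 7 5)| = 9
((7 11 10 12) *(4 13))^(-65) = ((4 13)(7 11 10 12))^(-65) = (4 13)(7 12 10 11)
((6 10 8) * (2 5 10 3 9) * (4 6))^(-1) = ((2 5 10 8 4 6 3 9))^(-1) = (2 9 3 6 4 8 10 5)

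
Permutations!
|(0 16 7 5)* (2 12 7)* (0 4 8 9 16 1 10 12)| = |(0 1 10 12 7 5 4 8 9 16 2)| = 11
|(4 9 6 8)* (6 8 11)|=6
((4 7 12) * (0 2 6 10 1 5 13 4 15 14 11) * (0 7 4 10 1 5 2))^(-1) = ((1 2 6)(5 13 10)(7 12 15 14 11))^(-1) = (1 6 2)(5 10 13)(7 11 14 15 12)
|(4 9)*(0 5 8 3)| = 4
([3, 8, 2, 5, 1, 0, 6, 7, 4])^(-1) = (0 5 3)(1 4 8)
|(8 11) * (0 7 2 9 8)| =|(0 7 2 9 8 11)| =6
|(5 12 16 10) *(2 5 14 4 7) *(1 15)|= 8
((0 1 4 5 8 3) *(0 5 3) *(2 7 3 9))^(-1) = ((0 1 4 9 2 7 3 5 8))^(-1) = (0 8 5 3 7 2 9 4 1)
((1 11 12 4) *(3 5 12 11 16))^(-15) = ((1 16 3 5 12 4))^(-15) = (1 5)(3 4)(12 16)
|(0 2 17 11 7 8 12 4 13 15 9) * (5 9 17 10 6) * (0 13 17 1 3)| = 30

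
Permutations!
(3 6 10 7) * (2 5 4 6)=(2 5 4 6 10 7 3)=[0, 1, 5, 2, 6, 4, 10, 3, 8, 9, 7]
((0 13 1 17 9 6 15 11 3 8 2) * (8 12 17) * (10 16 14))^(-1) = ((0 13 1 8 2)(3 12 17 9 6 15 11)(10 16 14))^(-1) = (0 2 8 1 13)(3 11 15 6 9 17 12)(10 14 16)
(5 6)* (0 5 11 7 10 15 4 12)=(0 5 6 11 7 10 15 4 12)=[5, 1, 2, 3, 12, 6, 11, 10, 8, 9, 15, 7, 0, 13, 14, 4]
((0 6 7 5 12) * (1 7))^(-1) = ((0 6 1 7 5 12))^(-1) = (0 12 5 7 1 6)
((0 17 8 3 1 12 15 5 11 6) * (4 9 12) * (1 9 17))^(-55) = ((0 1 4 17 8 3 9 12 15 5 11 6))^(-55) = (0 3 11 17 15 1 9 6 8 5 4 12)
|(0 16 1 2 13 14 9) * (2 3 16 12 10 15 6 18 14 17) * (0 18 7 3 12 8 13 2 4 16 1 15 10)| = |(0 8 13 17 4 16 15 6 7 3 1 12)(9 18 14)| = 12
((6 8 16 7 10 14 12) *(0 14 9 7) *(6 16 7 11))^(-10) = ((0 14 12 16)(6 8 7 10 9 11))^(-10) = (0 12)(6 7 9)(8 10 11)(14 16)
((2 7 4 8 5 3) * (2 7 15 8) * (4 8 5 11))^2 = (2 5 7 11)(3 8 4 15)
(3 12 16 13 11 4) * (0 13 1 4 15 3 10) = (0 13 11 15 3 12 16 1 4 10) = [13, 4, 2, 12, 10, 5, 6, 7, 8, 9, 0, 15, 16, 11, 14, 3, 1]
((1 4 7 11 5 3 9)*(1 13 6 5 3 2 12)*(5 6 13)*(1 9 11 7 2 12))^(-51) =((13)(1 4 2)(3 11)(5 12 9))^(-51) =(13)(3 11)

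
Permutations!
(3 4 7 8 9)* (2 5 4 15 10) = [0, 1, 5, 15, 7, 4, 6, 8, 9, 3, 2, 11, 12, 13, 14, 10] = (2 5 4 7 8 9 3 15 10)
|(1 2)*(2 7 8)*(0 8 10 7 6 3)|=|(0 8 2 1 6 3)(7 10)|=6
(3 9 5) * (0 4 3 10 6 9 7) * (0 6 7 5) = (0 4 3 5 10 7 6 9) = [4, 1, 2, 5, 3, 10, 9, 6, 8, 0, 7]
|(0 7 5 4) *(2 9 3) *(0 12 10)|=6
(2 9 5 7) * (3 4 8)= (2 9 5 7)(3 4 8)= [0, 1, 9, 4, 8, 7, 6, 2, 3, 5]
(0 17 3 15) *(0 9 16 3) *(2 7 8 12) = (0 17)(2 7 8 12)(3 15 9 16) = [17, 1, 7, 15, 4, 5, 6, 8, 12, 16, 10, 11, 2, 13, 14, 9, 3, 0]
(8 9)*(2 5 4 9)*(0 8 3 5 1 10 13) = (0 8 2 1 10 13)(3 5 4 9) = [8, 10, 1, 5, 9, 4, 6, 7, 2, 3, 13, 11, 12, 0]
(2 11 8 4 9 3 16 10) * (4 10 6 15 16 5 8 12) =(2 11 12 4 9 3 5 8 10)(6 15 16) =[0, 1, 11, 5, 9, 8, 15, 7, 10, 3, 2, 12, 4, 13, 14, 16, 6]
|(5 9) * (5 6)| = 3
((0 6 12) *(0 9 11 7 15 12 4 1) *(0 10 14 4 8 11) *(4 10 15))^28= (0 12 1 7 8)(4 11 6 9 15)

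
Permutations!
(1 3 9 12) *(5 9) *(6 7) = (1 3 5 9 12)(6 7) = [0, 3, 2, 5, 4, 9, 7, 6, 8, 12, 10, 11, 1]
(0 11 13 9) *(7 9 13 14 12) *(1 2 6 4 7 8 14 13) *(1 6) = (0 11 13 6 4 7 9)(1 2)(8 14 12) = [11, 2, 1, 3, 7, 5, 4, 9, 14, 0, 10, 13, 8, 6, 12]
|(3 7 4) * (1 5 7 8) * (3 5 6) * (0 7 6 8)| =|(0 7 4 5 6 3)(1 8)| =6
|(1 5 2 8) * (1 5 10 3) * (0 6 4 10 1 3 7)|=15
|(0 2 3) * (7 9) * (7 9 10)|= 6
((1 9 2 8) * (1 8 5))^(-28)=(9)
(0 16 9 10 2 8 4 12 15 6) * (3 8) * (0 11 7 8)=(0 16 9 10 2 3)(4 12 15 6 11 7 8)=[16, 1, 3, 0, 12, 5, 11, 8, 4, 10, 2, 7, 15, 13, 14, 6, 9]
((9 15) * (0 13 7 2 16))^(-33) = (0 7 16 13 2)(9 15)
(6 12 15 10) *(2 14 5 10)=(2 14 5 10 6 12 15)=[0, 1, 14, 3, 4, 10, 12, 7, 8, 9, 6, 11, 15, 13, 5, 2]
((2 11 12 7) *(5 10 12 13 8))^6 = (2 12 5 13)(7 10 8 11)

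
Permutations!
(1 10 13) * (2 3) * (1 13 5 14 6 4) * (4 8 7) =(1 10 5 14 6 8 7 4)(2 3) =[0, 10, 3, 2, 1, 14, 8, 4, 7, 9, 5, 11, 12, 13, 6]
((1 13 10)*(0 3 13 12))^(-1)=(0 12 1 10 13 3)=((0 3 13 10 1 12))^(-1)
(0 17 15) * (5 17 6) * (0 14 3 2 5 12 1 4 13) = (0 6 12 1 4 13)(2 5 17 15 14 3) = [6, 4, 5, 2, 13, 17, 12, 7, 8, 9, 10, 11, 1, 0, 3, 14, 16, 15]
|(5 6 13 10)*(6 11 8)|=6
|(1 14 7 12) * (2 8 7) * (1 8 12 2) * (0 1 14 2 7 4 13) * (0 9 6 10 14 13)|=|(0 1 2 12 8 4)(6 10 14 13 9)|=30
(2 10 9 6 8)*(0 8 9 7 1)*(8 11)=(0 11 8 2 10 7 1)(6 9)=[11, 0, 10, 3, 4, 5, 9, 1, 2, 6, 7, 8]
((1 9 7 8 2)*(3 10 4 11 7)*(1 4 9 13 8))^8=((1 13 8 2 4 11 7)(3 10 9))^8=(1 13 8 2 4 11 7)(3 9 10)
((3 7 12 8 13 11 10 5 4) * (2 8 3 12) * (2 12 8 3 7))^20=(4 13 10)(5 8 11)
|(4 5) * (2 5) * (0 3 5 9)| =|(0 3 5 4 2 9)| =6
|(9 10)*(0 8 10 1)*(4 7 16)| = 15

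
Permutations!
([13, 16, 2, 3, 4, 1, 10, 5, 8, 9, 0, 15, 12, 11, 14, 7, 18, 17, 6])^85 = (0 18 5 11 10 16 7 13 6 1 15)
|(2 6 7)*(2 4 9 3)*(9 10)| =7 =|(2 6 7 4 10 9 3)|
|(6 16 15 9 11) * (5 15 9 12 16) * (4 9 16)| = |(16)(4 9 11 6 5 15 12)| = 7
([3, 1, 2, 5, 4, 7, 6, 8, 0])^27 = [5, 1, 2, 7, 4, 8, 6, 0, 3]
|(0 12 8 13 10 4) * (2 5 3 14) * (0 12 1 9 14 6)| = 40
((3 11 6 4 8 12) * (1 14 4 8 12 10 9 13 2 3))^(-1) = (1 12 4 14)(2 13 9 10 8 6 11 3)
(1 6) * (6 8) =(1 8 6) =[0, 8, 2, 3, 4, 5, 1, 7, 6]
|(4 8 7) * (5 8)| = |(4 5 8 7)| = 4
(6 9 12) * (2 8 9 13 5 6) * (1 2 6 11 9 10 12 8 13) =(1 2 13 5 11 9 8 10 12 6) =[0, 2, 13, 3, 4, 11, 1, 7, 10, 8, 12, 9, 6, 5]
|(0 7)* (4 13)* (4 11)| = 6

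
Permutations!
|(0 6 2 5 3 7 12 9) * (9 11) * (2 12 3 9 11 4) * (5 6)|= 12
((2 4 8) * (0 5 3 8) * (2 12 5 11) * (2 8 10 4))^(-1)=(0 4 10 3 5 12 8 11)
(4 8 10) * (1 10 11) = (1 10 4 8 11) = [0, 10, 2, 3, 8, 5, 6, 7, 11, 9, 4, 1]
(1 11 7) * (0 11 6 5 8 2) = (0 11 7 1 6 5 8 2) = [11, 6, 0, 3, 4, 8, 5, 1, 2, 9, 10, 7]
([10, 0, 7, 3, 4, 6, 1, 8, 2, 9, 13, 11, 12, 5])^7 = (0 10 13 5 6 1)(2 7 8)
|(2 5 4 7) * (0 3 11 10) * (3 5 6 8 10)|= 8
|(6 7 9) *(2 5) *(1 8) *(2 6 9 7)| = |(9)(1 8)(2 5 6)| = 6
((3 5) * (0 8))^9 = (0 8)(3 5)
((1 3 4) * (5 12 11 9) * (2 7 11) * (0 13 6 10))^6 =((0 13 6 10)(1 3 4)(2 7 11 9 5 12))^6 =(0 6)(10 13)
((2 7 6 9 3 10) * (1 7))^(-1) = ((1 7 6 9 3 10 2))^(-1) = (1 2 10 3 9 6 7)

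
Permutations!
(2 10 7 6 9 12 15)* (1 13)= (1 13)(2 10 7 6 9 12 15)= [0, 13, 10, 3, 4, 5, 9, 6, 8, 12, 7, 11, 15, 1, 14, 2]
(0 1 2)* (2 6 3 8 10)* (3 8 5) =[1, 6, 0, 5, 4, 3, 8, 7, 10, 9, 2] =(0 1 6 8 10 2)(3 5)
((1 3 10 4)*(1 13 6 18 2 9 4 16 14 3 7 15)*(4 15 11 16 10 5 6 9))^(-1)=(1 15 9 13 4 2 18 6 5 3 14 16 11 7)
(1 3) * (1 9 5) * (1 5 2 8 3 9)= (1 9 2 8 3)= [0, 9, 8, 1, 4, 5, 6, 7, 3, 2]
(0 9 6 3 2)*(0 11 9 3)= (0 3 2 11 9 6)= [3, 1, 11, 2, 4, 5, 0, 7, 8, 6, 10, 9]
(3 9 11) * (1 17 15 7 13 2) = (1 17 15 7 13 2)(3 9 11) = [0, 17, 1, 9, 4, 5, 6, 13, 8, 11, 10, 3, 12, 2, 14, 7, 16, 15]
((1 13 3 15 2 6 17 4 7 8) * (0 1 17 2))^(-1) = ((0 1 13 3 15)(2 6)(4 7 8 17))^(-1) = (0 15 3 13 1)(2 6)(4 17 8 7)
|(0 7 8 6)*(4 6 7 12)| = |(0 12 4 6)(7 8)| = 4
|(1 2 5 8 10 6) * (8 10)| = |(1 2 5 10 6)| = 5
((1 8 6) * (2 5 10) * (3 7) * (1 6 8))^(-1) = (2 10 5)(3 7)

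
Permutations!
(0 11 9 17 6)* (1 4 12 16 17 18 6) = (0 11 9 18 6)(1 4 12 16 17) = [11, 4, 2, 3, 12, 5, 0, 7, 8, 18, 10, 9, 16, 13, 14, 15, 17, 1, 6]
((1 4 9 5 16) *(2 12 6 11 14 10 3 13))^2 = ((1 4 9 5 16)(2 12 6 11 14 10 3 13))^2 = (1 9 16 4 5)(2 6 14 3)(10 13 12 11)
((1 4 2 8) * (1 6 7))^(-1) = ((1 4 2 8 6 7))^(-1) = (1 7 6 8 2 4)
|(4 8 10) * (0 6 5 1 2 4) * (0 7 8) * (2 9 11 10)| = |(0 6 5 1 9 11 10 7 8 2 4)| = 11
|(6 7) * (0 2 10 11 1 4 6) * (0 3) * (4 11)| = |(0 2 10 4 6 7 3)(1 11)| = 14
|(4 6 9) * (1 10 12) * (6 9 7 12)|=10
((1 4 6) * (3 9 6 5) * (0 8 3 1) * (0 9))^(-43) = (0 3 8)(1 5 4)(6 9)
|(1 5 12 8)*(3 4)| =4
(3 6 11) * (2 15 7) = (2 15 7)(3 6 11) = [0, 1, 15, 6, 4, 5, 11, 2, 8, 9, 10, 3, 12, 13, 14, 7]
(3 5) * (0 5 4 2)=(0 5 3 4 2)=[5, 1, 0, 4, 2, 3]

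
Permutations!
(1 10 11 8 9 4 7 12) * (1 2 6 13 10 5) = (1 5)(2 6 13 10 11 8 9 4 7 12) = [0, 5, 6, 3, 7, 1, 13, 12, 9, 4, 11, 8, 2, 10]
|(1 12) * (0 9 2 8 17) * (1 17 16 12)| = 7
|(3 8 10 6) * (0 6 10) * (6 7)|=5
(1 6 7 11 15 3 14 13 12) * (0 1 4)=(0 1 6 7 11 15 3 14 13 12 4)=[1, 6, 2, 14, 0, 5, 7, 11, 8, 9, 10, 15, 4, 12, 13, 3]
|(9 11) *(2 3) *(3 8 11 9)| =|(2 8 11 3)| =4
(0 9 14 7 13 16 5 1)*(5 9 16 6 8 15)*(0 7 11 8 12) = [16, 7, 2, 3, 4, 1, 12, 13, 15, 14, 10, 8, 0, 6, 11, 5, 9] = (0 16 9 14 11 8 15 5 1 7 13 6 12)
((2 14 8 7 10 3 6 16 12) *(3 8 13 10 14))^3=(2 16 3 12 6)(7 10 14 8 13)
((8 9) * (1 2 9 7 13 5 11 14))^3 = (1 8 5)(2 7 11)(9 13 14)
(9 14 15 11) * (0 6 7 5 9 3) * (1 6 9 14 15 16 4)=(0 9 15 11 3)(1 6 7 5 14 16 4)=[9, 6, 2, 0, 1, 14, 7, 5, 8, 15, 10, 3, 12, 13, 16, 11, 4]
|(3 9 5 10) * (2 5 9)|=|(2 5 10 3)|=4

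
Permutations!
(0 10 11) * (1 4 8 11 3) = (0 10 3 1 4 8 11) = [10, 4, 2, 1, 8, 5, 6, 7, 11, 9, 3, 0]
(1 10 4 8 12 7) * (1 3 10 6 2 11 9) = (1 6 2 11 9)(3 10 4 8 12 7) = [0, 6, 11, 10, 8, 5, 2, 3, 12, 1, 4, 9, 7]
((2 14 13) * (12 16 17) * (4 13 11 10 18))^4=((2 14 11 10 18 4 13)(12 16 17))^4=(2 18 14 4 11 13 10)(12 16 17)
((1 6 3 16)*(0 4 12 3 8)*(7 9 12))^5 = (0 3)(1 7)(4 16)(6 9)(8 12)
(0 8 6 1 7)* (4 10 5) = [8, 7, 2, 3, 10, 4, 1, 0, 6, 9, 5] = (0 8 6 1 7)(4 10 5)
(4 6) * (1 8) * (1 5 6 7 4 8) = (4 7)(5 6 8) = [0, 1, 2, 3, 7, 6, 8, 4, 5]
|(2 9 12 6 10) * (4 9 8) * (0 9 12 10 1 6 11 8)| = |(0 9 10 2)(1 6)(4 12 11 8)| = 4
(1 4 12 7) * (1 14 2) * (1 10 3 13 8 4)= (2 10 3 13 8 4 12 7 14)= [0, 1, 10, 13, 12, 5, 6, 14, 4, 9, 3, 11, 7, 8, 2]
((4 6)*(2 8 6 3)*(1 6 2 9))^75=(9)(2 8)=((1 6 4 3 9)(2 8))^75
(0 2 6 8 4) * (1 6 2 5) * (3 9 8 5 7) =[7, 6, 2, 9, 0, 1, 5, 3, 4, 8] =(0 7 3 9 8 4)(1 6 5)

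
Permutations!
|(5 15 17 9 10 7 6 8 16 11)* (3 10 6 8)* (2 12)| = 22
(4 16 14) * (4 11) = (4 16 14 11) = [0, 1, 2, 3, 16, 5, 6, 7, 8, 9, 10, 4, 12, 13, 11, 15, 14]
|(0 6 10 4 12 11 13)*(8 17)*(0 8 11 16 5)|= |(0 6 10 4 12 16 5)(8 17 11 13)|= 28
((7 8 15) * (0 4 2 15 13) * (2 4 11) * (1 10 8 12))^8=(0 8 1 7 2)(10 12 15 11 13)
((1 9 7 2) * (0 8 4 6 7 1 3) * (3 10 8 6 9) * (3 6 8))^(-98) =((0 8 4 9 1 6 7 2 10 3))^(-98) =(0 4 1 7 10)(2 3 8 9 6)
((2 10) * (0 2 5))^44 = ((0 2 10 5))^44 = (10)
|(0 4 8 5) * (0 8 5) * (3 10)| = |(0 4 5 8)(3 10)| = 4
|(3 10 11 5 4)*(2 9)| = 10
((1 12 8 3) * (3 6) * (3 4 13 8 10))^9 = ((1 12 10 3)(4 13 8 6))^9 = (1 12 10 3)(4 13 8 6)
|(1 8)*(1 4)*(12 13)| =6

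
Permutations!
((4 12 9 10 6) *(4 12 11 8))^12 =((4 11 8)(6 12 9 10))^12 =(12)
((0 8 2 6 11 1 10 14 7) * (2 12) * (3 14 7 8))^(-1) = ((0 3 14 8 12 2 6 11 1 10 7))^(-1) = (0 7 10 1 11 6 2 12 8 14 3)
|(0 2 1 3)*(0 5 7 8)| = 7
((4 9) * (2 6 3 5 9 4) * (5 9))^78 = ((2 6 3 9))^78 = (2 3)(6 9)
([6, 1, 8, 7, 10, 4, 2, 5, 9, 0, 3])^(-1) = [9, 1, 6, 10, 5, 7, 0, 3, 2, 8, 4]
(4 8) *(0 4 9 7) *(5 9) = (0 4 8 5 9 7) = [4, 1, 2, 3, 8, 9, 6, 0, 5, 7]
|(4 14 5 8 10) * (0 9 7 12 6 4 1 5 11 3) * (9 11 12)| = |(0 11 3)(1 5 8 10)(4 14 12 6)(7 9)| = 12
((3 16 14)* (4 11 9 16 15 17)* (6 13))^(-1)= ((3 15 17 4 11 9 16 14)(6 13))^(-1)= (3 14 16 9 11 4 17 15)(6 13)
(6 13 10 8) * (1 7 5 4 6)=(1 7 5 4 6 13 10 8)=[0, 7, 2, 3, 6, 4, 13, 5, 1, 9, 8, 11, 12, 10]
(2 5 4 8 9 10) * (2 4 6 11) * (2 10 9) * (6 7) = (2 5 7 6 11 10 4 8) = [0, 1, 5, 3, 8, 7, 11, 6, 2, 9, 4, 10]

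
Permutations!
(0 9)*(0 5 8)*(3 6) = (0 9 5 8)(3 6) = [9, 1, 2, 6, 4, 8, 3, 7, 0, 5]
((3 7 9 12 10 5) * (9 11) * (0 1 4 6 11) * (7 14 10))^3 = (0 6 12 1 11 7 4 9)(3 5 10 14)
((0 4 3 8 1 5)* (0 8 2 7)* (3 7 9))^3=(9)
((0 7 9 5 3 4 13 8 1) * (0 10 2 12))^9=(0 10 13 5)(1 4 9 12)(2 8 3 7)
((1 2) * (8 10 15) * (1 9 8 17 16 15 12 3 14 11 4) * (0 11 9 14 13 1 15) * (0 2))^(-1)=(0 1 13 3 12 10 8 9 14 2 16 17 15 4 11)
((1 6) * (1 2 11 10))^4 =((1 6 2 11 10))^4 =(1 10 11 2 6)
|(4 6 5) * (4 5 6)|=|(6)|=1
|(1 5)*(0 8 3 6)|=4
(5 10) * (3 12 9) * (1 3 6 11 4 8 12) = [0, 3, 2, 1, 8, 10, 11, 7, 12, 6, 5, 4, 9] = (1 3)(4 8 12 9 6 11)(5 10)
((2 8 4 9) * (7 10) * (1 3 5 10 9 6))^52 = ((1 3 5 10 7 9 2 8 4 6))^52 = (1 5 7 2 4)(3 10 9 8 6)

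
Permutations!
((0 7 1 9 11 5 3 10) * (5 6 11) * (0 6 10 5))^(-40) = (6 10 11)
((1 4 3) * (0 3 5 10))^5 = (0 10 5 4 1 3)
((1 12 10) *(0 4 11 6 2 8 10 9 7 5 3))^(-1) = ((0 4 11 6 2 8 10 1 12 9 7 5 3))^(-1) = (0 3 5 7 9 12 1 10 8 2 6 11 4)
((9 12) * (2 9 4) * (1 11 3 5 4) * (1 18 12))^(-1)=(1 9 2 4 5 3 11)(12 18)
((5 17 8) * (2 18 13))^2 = ((2 18 13)(5 17 8))^2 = (2 13 18)(5 8 17)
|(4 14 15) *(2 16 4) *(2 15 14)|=|(2 16 4)|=3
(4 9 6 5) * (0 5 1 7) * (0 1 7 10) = (0 5 4 9 6 7 1 10) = [5, 10, 2, 3, 9, 4, 7, 1, 8, 6, 0]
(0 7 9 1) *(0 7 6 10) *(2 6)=[2, 7, 6, 3, 4, 5, 10, 9, 8, 1, 0]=(0 2 6 10)(1 7 9)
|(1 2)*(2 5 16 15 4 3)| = |(1 5 16 15 4 3 2)| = 7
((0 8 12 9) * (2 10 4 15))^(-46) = (0 12)(2 4)(8 9)(10 15)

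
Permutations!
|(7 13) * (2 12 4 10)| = |(2 12 4 10)(7 13)| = 4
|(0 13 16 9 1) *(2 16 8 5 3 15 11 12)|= 12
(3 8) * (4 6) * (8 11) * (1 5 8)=(1 5 8 3 11)(4 6)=[0, 5, 2, 11, 6, 8, 4, 7, 3, 9, 10, 1]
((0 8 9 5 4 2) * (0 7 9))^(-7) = (0 8)(2 5 7 4 9)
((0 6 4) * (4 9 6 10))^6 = ((0 10 4)(6 9))^6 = (10)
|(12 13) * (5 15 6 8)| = 4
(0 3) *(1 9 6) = (0 3)(1 9 6) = [3, 9, 2, 0, 4, 5, 1, 7, 8, 6]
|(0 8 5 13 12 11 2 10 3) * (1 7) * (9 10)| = 10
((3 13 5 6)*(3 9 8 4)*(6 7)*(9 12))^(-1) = ((3 13 5 7 6 12 9 8 4))^(-1) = (3 4 8 9 12 6 7 5 13)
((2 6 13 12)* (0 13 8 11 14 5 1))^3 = ((0 13 12 2 6 8 11 14 5 1))^3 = (0 2 11 1 12 8 5 13 6 14)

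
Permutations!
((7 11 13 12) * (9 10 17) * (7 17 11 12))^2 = ((7 12 17 9 10 11 13))^2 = (7 17 10 13 12 9 11)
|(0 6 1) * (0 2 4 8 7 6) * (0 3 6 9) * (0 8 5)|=21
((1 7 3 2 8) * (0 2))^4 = (0 7 8)(1 2 3)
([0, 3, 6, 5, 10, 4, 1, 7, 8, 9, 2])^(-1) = (1 6 2 10 4 5 3)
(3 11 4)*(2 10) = [0, 1, 10, 11, 3, 5, 6, 7, 8, 9, 2, 4] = (2 10)(3 11 4)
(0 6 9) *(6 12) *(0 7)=[12, 1, 2, 3, 4, 5, 9, 0, 8, 7, 10, 11, 6]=(0 12 6 9 7)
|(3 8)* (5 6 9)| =6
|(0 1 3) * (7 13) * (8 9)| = 6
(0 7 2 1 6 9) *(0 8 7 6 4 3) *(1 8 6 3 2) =[3, 4, 8, 0, 2, 5, 9, 1, 7, 6] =(0 3)(1 4 2 8 7)(6 9)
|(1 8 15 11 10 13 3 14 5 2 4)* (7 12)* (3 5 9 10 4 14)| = |(1 8 15 11 4)(2 14 9 10 13 5)(7 12)| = 30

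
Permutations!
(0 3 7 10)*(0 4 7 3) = (4 7 10) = [0, 1, 2, 3, 7, 5, 6, 10, 8, 9, 4]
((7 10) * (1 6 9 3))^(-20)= ((1 6 9 3)(7 10))^(-20)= (10)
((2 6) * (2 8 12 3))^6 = (2 6 8 12 3)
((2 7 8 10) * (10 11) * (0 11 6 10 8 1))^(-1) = ((0 11 8 6 10 2 7 1))^(-1) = (0 1 7 2 10 6 8 11)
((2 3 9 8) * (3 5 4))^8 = (2 4 9)(3 8 5)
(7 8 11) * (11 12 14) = (7 8 12 14 11) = [0, 1, 2, 3, 4, 5, 6, 8, 12, 9, 10, 7, 14, 13, 11]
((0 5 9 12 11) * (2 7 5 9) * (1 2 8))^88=((0 9 12 11)(1 2 7 5 8))^88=(12)(1 5 2 8 7)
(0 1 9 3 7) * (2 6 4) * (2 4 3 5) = (0 1 9 5 2 6 3 7) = [1, 9, 6, 7, 4, 2, 3, 0, 8, 5]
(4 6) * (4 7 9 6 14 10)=[0, 1, 2, 3, 14, 5, 7, 9, 8, 6, 4, 11, 12, 13, 10]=(4 14 10)(6 7 9)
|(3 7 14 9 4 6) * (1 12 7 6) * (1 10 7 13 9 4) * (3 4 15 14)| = 20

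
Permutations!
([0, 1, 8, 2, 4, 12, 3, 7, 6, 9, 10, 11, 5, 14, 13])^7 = [0, 1, 3, 6, 4, 12, 8, 7, 2, 9, 10, 11, 5, 14, 13]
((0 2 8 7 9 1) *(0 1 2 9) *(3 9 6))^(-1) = (0 7 8 2 9 3 6)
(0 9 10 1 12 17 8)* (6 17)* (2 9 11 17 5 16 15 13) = (0 11 17 8)(1 12 6 5 16 15 13 2 9 10) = [11, 12, 9, 3, 4, 16, 5, 7, 0, 10, 1, 17, 6, 2, 14, 13, 15, 8]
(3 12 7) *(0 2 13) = (0 2 13)(3 12 7) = [2, 1, 13, 12, 4, 5, 6, 3, 8, 9, 10, 11, 7, 0]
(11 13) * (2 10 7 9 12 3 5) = (2 10 7 9 12 3 5)(11 13) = [0, 1, 10, 5, 4, 2, 6, 9, 8, 12, 7, 13, 3, 11]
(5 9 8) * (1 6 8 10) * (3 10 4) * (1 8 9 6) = (3 10 8 5 6 9 4) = [0, 1, 2, 10, 3, 6, 9, 7, 5, 4, 8]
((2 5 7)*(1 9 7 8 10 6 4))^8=(1 4 6 10 8 5 2 7 9)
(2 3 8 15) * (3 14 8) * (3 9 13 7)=[0, 1, 14, 9, 4, 5, 6, 3, 15, 13, 10, 11, 12, 7, 8, 2]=(2 14 8 15)(3 9 13 7)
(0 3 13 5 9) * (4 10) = (0 3 13 5 9)(4 10) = [3, 1, 2, 13, 10, 9, 6, 7, 8, 0, 4, 11, 12, 5]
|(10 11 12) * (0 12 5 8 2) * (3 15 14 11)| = |(0 12 10 3 15 14 11 5 8 2)| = 10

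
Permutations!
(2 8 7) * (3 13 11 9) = (2 8 7)(3 13 11 9) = [0, 1, 8, 13, 4, 5, 6, 2, 7, 3, 10, 9, 12, 11]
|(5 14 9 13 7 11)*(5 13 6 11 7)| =6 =|(5 14 9 6 11 13)|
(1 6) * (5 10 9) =(1 6)(5 10 9) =[0, 6, 2, 3, 4, 10, 1, 7, 8, 5, 9]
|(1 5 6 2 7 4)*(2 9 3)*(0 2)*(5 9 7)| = |(0 2 5 6 7 4 1 9 3)| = 9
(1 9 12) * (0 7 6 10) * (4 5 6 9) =(0 7 9 12 1 4 5 6 10) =[7, 4, 2, 3, 5, 6, 10, 9, 8, 12, 0, 11, 1]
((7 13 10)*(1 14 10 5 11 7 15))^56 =(15)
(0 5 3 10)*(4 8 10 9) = (0 5 3 9 4 8 10) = [5, 1, 2, 9, 8, 3, 6, 7, 10, 4, 0]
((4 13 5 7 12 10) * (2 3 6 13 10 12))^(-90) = (13)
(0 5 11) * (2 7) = (0 5 11)(2 7) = [5, 1, 7, 3, 4, 11, 6, 2, 8, 9, 10, 0]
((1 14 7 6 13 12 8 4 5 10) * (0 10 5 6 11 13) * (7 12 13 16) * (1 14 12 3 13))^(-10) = (7 16 11)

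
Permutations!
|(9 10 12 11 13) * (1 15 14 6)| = |(1 15 14 6)(9 10 12 11 13)| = 20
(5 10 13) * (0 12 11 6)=(0 12 11 6)(5 10 13)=[12, 1, 2, 3, 4, 10, 0, 7, 8, 9, 13, 6, 11, 5]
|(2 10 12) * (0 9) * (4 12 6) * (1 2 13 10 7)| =30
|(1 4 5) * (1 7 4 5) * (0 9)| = 4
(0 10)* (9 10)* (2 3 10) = (0 9 2 3 10) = [9, 1, 3, 10, 4, 5, 6, 7, 8, 2, 0]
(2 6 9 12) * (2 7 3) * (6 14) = (2 14 6 9 12 7 3) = [0, 1, 14, 2, 4, 5, 9, 3, 8, 12, 10, 11, 7, 13, 6]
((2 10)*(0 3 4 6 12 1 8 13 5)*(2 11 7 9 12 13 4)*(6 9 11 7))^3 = ((0 3 2 10 7 11 6 13 5)(1 8 4 9 12))^3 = (0 10 6)(1 9 8 12 4)(2 11 5)(3 7 13)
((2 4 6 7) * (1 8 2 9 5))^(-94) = (1 2 6 9)(4 7 5 8)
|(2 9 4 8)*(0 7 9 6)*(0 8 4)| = 3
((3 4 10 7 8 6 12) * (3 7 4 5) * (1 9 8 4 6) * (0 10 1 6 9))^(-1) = (0 1 4 7 12 6 8 9 10)(3 5)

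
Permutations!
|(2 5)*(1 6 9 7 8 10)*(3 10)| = 14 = |(1 6 9 7 8 3 10)(2 5)|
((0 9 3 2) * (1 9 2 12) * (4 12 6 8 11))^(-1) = (0 2)(1 12 4 11 8 6 3 9)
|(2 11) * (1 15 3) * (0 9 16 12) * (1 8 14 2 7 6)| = 36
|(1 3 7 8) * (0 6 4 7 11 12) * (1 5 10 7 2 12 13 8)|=|(0 6 4 2 12)(1 3 11 13 8 5 10 7)|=40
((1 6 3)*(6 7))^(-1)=(1 3 6 7)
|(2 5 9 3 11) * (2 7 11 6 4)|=|(2 5 9 3 6 4)(7 11)|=6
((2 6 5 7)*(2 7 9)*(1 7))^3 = (1 7)(2 9 5 6)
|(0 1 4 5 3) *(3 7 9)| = |(0 1 4 5 7 9 3)| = 7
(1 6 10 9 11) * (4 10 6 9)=(1 9 11)(4 10)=[0, 9, 2, 3, 10, 5, 6, 7, 8, 11, 4, 1]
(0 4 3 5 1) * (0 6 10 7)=(0 4 3 5 1 6 10 7)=[4, 6, 2, 5, 3, 1, 10, 0, 8, 9, 7]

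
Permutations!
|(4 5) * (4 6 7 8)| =5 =|(4 5 6 7 8)|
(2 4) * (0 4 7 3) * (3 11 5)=(0 4 2 7 11 5 3)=[4, 1, 7, 0, 2, 3, 6, 11, 8, 9, 10, 5]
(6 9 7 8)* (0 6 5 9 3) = (0 6 3)(5 9 7 8) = [6, 1, 2, 0, 4, 9, 3, 8, 5, 7]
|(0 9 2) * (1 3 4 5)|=|(0 9 2)(1 3 4 5)|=12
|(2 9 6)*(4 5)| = |(2 9 6)(4 5)| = 6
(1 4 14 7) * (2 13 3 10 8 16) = (1 4 14 7)(2 13 3 10 8 16) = [0, 4, 13, 10, 14, 5, 6, 1, 16, 9, 8, 11, 12, 3, 7, 15, 2]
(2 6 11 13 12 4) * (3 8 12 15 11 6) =(2 3 8 12 4)(11 13 15) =[0, 1, 3, 8, 2, 5, 6, 7, 12, 9, 10, 13, 4, 15, 14, 11]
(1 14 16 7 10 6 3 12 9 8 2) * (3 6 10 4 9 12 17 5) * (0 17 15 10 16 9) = (0 17 5 3 15 10 16 7 4)(1 14 9 8 2) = [17, 14, 1, 15, 0, 3, 6, 4, 2, 8, 16, 11, 12, 13, 9, 10, 7, 5]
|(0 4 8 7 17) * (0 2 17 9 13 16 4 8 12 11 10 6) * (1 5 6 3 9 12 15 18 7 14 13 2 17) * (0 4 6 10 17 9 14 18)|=19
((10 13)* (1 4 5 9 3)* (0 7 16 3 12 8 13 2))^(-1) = ((0 7 16 3 1 4 5 9 12 8 13 10 2))^(-1) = (0 2 10 13 8 12 9 5 4 1 3 16 7)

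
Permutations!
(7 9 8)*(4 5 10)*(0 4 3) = (0 4 5 10 3)(7 9 8) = [4, 1, 2, 0, 5, 10, 6, 9, 7, 8, 3]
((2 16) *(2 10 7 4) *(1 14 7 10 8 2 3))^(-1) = (1 3 4 7 14)(2 8 16) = ((1 14 7 4 3)(2 16 8))^(-1)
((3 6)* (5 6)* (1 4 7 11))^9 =((1 4 7 11)(3 5 6))^9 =(1 4 7 11)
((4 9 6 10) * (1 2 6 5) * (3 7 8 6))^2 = (1 3 8 10 9)(2 7 6 4 5)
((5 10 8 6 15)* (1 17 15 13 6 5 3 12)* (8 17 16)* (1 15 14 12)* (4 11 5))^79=((1 16 8 4 11 5 10 17 14 12 15 3)(6 13))^79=(1 17 8 12 11 3 10 16 14 4 15 5)(6 13)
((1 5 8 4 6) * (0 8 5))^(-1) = (0 1 6 4 8)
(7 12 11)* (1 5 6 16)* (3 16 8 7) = (1 5 6 8 7 12 11 3 16) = [0, 5, 2, 16, 4, 6, 8, 12, 7, 9, 10, 3, 11, 13, 14, 15, 1]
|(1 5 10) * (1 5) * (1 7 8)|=6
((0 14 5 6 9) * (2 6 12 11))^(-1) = (0 9 6 2 11 12 5 14)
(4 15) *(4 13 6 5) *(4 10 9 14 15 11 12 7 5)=(4 11 12 7 5 10 9 14 15 13 6)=[0, 1, 2, 3, 11, 10, 4, 5, 8, 14, 9, 12, 7, 6, 15, 13]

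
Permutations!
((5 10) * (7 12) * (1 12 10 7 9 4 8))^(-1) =(1 8 4 9 12)(5 10 7)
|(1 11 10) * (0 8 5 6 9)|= 15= |(0 8 5 6 9)(1 11 10)|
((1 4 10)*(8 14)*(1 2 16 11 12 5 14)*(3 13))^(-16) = ((1 4 10 2 16 11 12 5 14 8)(3 13))^(-16) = (1 16 14 10 12)(2 5 4 11 8)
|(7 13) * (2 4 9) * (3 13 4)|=6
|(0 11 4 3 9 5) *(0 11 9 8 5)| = |(0 9)(3 8 5 11 4)| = 10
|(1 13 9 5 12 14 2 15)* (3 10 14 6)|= 11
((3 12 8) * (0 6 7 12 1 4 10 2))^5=(0 3)(1 6)(2 8)(4 7)(10 12)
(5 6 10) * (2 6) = (2 6 10 5) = [0, 1, 6, 3, 4, 2, 10, 7, 8, 9, 5]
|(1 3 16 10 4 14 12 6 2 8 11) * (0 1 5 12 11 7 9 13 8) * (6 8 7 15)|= |(0 1 3 16 10 4 14 11 5 12 8 15 6 2)(7 9 13)|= 42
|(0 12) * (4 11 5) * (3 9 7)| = 6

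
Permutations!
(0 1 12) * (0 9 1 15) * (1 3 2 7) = [15, 12, 7, 2, 4, 5, 6, 1, 8, 3, 10, 11, 9, 13, 14, 0] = (0 15)(1 12 9 3 2 7)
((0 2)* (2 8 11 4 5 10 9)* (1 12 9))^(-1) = (0 2 9 12 1 10 5 4 11 8)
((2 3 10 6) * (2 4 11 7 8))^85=(2 11 10 8 4 3 7 6)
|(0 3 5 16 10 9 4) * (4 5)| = 12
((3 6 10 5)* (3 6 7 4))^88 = ((3 7 4)(5 6 10))^88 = (3 7 4)(5 6 10)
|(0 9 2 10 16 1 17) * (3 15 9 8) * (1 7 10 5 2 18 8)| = 30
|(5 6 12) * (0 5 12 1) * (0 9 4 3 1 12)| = 4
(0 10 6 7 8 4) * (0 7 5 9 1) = (0 10 6 5 9 1)(4 7 8) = [10, 0, 2, 3, 7, 9, 5, 8, 4, 1, 6]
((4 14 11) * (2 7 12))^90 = (14)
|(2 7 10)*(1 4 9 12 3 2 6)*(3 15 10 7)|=14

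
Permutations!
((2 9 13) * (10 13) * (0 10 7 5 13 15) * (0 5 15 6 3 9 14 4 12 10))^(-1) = (2 13 5 15 7 9 3 6 10 12 4 14)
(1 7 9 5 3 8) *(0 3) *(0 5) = (0 3 8 1 7 9) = [3, 7, 2, 8, 4, 5, 6, 9, 1, 0]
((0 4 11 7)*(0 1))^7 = (0 11 1 4 7)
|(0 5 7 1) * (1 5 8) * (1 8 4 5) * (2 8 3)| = |(0 4 5 7 1)(2 8 3)| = 15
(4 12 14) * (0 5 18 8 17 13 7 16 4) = (0 5 18 8 17 13 7 16 4 12 14) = [5, 1, 2, 3, 12, 18, 6, 16, 17, 9, 10, 11, 14, 7, 0, 15, 4, 13, 8]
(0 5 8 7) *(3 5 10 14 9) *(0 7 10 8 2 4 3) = (0 8 10 14 9)(2 4 3 5) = [8, 1, 4, 5, 3, 2, 6, 7, 10, 0, 14, 11, 12, 13, 9]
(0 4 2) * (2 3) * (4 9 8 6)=(0 9 8 6 4 3 2)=[9, 1, 0, 2, 3, 5, 4, 7, 6, 8]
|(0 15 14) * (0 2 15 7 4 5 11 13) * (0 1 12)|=24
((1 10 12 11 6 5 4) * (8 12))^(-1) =(1 4 5 6 11 12 8 10)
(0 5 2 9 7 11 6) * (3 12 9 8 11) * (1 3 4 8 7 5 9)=(0 9 5 2 7 4 8 11 6)(1 3 12)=[9, 3, 7, 12, 8, 2, 0, 4, 11, 5, 10, 6, 1]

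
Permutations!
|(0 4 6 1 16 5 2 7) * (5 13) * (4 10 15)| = 11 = |(0 10 15 4 6 1 16 13 5 2 7)|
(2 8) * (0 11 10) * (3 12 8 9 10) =(0 11 3 12 8 2 9 10) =[11, 1, 9, 12, 4, 5, 6, 7, 2, 10, 0, 3, 8]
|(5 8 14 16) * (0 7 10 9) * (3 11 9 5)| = 10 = |(0 7 10 5 8 14 16 3 11 9)|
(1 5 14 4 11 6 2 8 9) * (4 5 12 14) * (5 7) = (1 12 14 7 5 4 11 6 2 8 9) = [0, 12, 8, 3, 11, 4, 2, 5, 9, 1, 10, 6, 14, 13, 7]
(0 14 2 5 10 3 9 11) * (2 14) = [2, 1, 5, 9, 4, 10, 6, 7, 8, 11, 3, 0, 12, 13, 14] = (14)(0 2 5 10 3 9 11)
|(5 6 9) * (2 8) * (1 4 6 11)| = |(1 4 6 9 5 11)(2 8)| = 6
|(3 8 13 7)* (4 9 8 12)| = |(3 12 4 9 8 13 7)| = 7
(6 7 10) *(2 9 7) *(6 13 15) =(2 9 7 10 13 15 6) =[0, 1, 9, 3, 4, 5, 2, 10, 8, 7, 13, 11, 12, 15, 14, 6]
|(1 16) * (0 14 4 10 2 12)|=6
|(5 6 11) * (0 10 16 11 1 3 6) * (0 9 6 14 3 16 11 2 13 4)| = 22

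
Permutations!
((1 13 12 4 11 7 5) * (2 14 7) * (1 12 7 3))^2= (1 7 12 11 14)(2 3 13 5 4)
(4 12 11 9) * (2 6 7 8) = (2 6 7 8)(4 12 11 9) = [0, 1, 6, 3, 12, 5, 7, 8, 2, 4, 10, 9, 11]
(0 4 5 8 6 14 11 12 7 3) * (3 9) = (0 4 5 8 6 14 11 12 7 9 3) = [4, 1, 2, 0, 5, 8, 14, 9, 6, 3, 10, 12, 7, 13, 11]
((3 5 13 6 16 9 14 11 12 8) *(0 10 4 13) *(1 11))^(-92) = ((0 10 4 13 6 16 9 14 1 11 12 8 3 5))^(-92) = (0 9 3 6 12 4 1)(5 16 8 13 11 10 14)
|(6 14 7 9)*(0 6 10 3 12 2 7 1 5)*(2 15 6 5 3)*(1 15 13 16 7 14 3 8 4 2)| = |(0 5)(1 8 4 2 14 15 6 3 12 13 16 7 9 10)| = 14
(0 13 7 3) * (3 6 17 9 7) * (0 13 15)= (0 15)(3 13)(6 17 9 7)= [15, 1, 2, 13, 4, 5, 17, 6, 8, 7, 10, 11, 12, 3, 14, 0, 16, 9]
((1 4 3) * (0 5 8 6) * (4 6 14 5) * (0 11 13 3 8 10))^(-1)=(0 10 5 14 8 4)(1 3 13 11 6)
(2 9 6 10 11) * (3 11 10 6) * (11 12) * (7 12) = (2 9 3 7 12 11) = [0, 1, 9, 7, 4, 5, 6, 12, 8, 3, 10, 2, 11]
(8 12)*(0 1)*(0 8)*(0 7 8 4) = (0 1 4)(7 8 12) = [1, 4, 2, 3, 0, 5, 6, 8, 12, 9, 10, 11, 7]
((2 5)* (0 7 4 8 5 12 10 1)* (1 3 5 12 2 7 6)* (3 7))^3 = ((0 6 1)(3 5)(4 8 12 10 7))^3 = (3 5)(4 10 8 7 12)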